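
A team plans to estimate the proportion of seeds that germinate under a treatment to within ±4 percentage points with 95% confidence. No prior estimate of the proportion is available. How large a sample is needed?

601

For a proportion with margin E = 0.04 at 95% confidence, z = 1.960.
With no prior estimate, use p = 0.5, which maximizes p(1−p) at 0.25.
n = 0.25 × (z/E)² = 0.25 × (1.960/0.04)² = 600.25
Round up: n = 601.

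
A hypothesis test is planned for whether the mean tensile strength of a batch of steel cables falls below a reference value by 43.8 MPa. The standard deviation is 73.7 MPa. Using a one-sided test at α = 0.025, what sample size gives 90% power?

For a one-sample z-test, n = ((z_α + z_β)·σ/δ)².
z_α = 1.960 (one-sided α = 0.025); z_β = 1.282 (power 90% → β = 0.1).
n = (3.242 × 73.7 / 43.8)² = 29.76
Round up: n = 30.

30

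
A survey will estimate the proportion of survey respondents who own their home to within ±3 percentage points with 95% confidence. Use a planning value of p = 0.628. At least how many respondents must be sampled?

For a proportion with margin E = 0.03 at 95% confidence, z = 1.960.
n = p̂(1−p̂)(z/E)² = 0.628 × 0.372 × (1.960/0.03)² = 997.18
Round up: n = 998.

n = 998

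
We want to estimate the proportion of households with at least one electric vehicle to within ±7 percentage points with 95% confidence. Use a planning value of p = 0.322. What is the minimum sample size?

For a proportion with margin E = 0.07 at 95% confidence, z = 1.960.
n = p̂(1−p̂)(z/E)² = 0.322 × 0.678 × (1.960/0.07)² = 171.16
Round up: n = 172.

172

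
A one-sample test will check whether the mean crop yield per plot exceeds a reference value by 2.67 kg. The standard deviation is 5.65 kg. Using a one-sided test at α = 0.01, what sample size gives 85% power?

For a one-sample z-test, n = ((z_α + z_β)·σ/δ)².
z_α = 2.326 (one-sided α = 0.01); z_β = 1.036 (power 85% → β = 0.15).
n = (3.362 × 5.65 / 2.67)² = 50.61
Round up: n = 51.

n = 51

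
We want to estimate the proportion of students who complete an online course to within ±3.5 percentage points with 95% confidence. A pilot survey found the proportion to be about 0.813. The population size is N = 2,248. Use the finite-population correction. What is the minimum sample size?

For a proportion with margin E = 0.035 at 95% confidence, z = 1.960.
n = p̂(1−p̂)(z/E)² = 0.813 × 0.187 × (1.960/0.035)² = 476.77 — call this n₀.
Finite-population correction with N = 2,248: n = n₀ / (1 + (n₀−1)/N) = 476.77 / 1.212 = 393.37
Round up: n = 394.

394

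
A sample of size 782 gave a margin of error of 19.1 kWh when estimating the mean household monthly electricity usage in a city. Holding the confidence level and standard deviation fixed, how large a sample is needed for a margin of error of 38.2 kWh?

196

Margin of error scales as 1/√n, so n₂ = n₁·(E₁/E₂)².
n₂ = 782 × (19.1/38.2)² = 782 × 0.25 = 195.50
Round up: n₂ = 196.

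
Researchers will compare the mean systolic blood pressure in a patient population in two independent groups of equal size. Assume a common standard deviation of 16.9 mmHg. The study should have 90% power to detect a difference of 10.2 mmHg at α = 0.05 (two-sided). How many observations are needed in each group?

For two equal groups, n per group = 2·((z_{α/2} + z_β)·σ/δ)².
z_{α/2} = 1.960; z_β = 1.282 (power 90%).
n = 2 × (3.242 × 16.9 / 10.2)² = 2 × 28.85 = 57.70
Round up: n = 58 per group.

58 per group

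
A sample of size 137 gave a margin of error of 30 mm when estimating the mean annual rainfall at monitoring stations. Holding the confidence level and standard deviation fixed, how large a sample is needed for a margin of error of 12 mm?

n = 857

Margin of error scales as 1/√n, so n₂ = n₁·(E₁/E₂)².
n₂ = 137 × (30/12)² = 137 × 6.25 = 856.25
Round up: n₂ = 857.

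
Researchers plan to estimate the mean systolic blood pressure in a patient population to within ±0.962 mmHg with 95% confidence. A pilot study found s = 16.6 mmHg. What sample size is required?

For a mean, the margin of error is E = z·σ/√n, so n = (zσ/E)².
At 95% confidence, z = 1.960.
n = (1.960 × 16.6 / 0.962)² = 1143.87
Round up: n = 1144.

1144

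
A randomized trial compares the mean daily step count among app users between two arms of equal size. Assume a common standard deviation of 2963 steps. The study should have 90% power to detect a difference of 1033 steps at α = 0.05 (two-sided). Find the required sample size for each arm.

173 per group

For two equal groups, n per group = 2·((z_{α/2} + z_β)·σ/δ)².
z_{α/2} = 1.960; z_β = 1.282 (power 90%).
n = 2 × (3.242 × 2963 / 1033)² = 2 × 86.47 = 172.94
Round up: n = 173 per group.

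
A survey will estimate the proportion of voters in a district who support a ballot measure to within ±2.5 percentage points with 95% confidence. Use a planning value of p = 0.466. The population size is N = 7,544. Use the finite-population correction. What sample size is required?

For a proportion with margin E = 0.025 at 95% confidence, z = 1.960.
n = p̂(1−p̂)(z/E)² = 0.466 × 0.534 × (1.960/0.025)² = 1529.53 — call this n₀.
Finite-population correction with N = 7,544: n = n₀ / (1 + (n₀−1)/N) = 1529.53 / 1.203 = 1271.43
Round up: n = 1272.

n = 1272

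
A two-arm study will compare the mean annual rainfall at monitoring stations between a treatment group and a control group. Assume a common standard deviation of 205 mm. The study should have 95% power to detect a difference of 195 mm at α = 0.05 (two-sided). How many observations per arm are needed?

29 per group

For two equal groups, n per group = 2·((z_{α/2} + z_β)·σ/δ)².
z_{α/2} = 1.960; z_β = 1.645 (power 95%).
n = 2 × (3.605 × 205 / 195)² = 2 × 14.36 = 28.72
Round up: n = 29 per group.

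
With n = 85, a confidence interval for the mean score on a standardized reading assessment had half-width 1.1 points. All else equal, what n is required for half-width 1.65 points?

38

Margin of error scales as 1/√n, so n₂ = n₁·(E₁/E₂)².
n₂ = 85 × (1.1/1.65)² = 85 × 0.4444 = 37.77
Round up: n₂ = 38.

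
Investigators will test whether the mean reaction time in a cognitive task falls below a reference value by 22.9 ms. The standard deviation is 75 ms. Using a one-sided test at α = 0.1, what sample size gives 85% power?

For a one-sample z-test, n = ((z_α + z_β)·σ/δ)².
z_α = 1.282 (one-sided α = 0.1); z_β = 1.036 (power 85% → β = 0.15).
n = (2.318 × 75 / 22.9)² = 57.63
Round up: n = 58.

58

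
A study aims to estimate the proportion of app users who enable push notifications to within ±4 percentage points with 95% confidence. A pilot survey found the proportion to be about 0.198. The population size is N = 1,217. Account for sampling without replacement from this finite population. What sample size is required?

For a proportion with margin E = 0.04 at 95% confidence, z = 1.960.
n = p̂(1−p̂)(z/E)² = 0.198 × 0.802 × (1.960/0.04)² = 381.27 — call this n₀.
Finite-population correction with N = 1,217: n = n₀ / (1 + (n₀−1)/N) = 381.27 / 1.312 = 290.60
Round up: n = 291.

291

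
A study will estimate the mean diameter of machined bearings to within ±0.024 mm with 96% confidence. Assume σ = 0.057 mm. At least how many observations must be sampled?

For a mean, the margin of error is E = z·σ/√n, so n = (zσ/E)².
At 96% confidence, z = 2.054.
n = (2.054 × 0.057 / 0.024)² = 23.80
Round up: n = 24.

24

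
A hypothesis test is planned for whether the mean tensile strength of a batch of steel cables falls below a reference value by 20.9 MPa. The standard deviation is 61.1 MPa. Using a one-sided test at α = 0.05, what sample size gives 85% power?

For a one-sample z-test, n = ((z_α + z_β)·σ/δ)².
z_α = 1.645 (one-sided α = 0.05); z_β = 1.036 (power 85% → β = 0.15).
n = (2.681 × 61.1 / 20.9)² = 61.43
Round up: n = 62.

62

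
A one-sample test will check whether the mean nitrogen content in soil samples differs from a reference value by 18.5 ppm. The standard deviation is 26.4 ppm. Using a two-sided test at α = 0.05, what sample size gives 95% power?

For a one-sample z-test, n = ((z_{α/2} + z_β)·σ/δ)².
z_{α/2} = 1.960 (two-sided α = 0.05); z_β = 1.645 (power 95% → β = 0.05).
n = (3.605 × 26.4 / 18.5)² = 26.47
Round up: n = 27.

27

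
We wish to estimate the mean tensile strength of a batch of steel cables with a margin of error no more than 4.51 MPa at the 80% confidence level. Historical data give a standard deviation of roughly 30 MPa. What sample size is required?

For a mean, the margin of error is E = z·σ/√n, so n = (zσ/E)².
At 80% confidence, z = 1.282.
n = (1.282 × 30 / 4.51)² = 72.72
Round up: n = 73.

n = 73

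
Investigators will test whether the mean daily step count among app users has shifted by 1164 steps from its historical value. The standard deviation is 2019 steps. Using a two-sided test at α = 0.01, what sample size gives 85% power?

40

For a one-sample z-test, n = ((z_{α/2} + z_β)·σ/δ)².
z_{α/2} = 2.576 (two-sided α = 0.01); z_β = 1.036 (power 85% → β = 0.15).
n = (3.612 × 2019 / 1164)² = 39.25
Round up: n = 40.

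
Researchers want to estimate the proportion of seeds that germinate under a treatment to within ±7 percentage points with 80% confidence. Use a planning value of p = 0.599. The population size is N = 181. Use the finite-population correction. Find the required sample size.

For a proportion with margin E = 0.07 at 80% confidence, z = 1.282.
n = p̂(1−p̂)(z/E)² = 0.599 × 0.401 × (1.282/0.07)² = 80.57 — call this n₀.
Finite-population correction with N = 181: n = n₀ / (1 + (n₀−1)/N) = 80.57 / 1.44 = 55.95
Round up: n = 56.

56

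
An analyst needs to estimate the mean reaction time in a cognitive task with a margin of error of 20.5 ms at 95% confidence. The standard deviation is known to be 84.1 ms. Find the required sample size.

65

For a mean, the margin of error is E = z·σ/√n, so n = (zσ/E)².
At 95% confidence, z = 1.960.
n = (1.960 × 84.1 / 20.5)² = 64.65
Round up: n = 65.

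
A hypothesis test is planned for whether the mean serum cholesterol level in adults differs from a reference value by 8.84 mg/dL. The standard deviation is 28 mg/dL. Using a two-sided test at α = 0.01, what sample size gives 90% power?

n = 150

For a one-sample z-test, n = ((z_{α/2} + z_β)·σ/δ)².
z_{α/2} = 2.576 (two-sided α = 0.01); z_β = 1.282 (power 90% → β = 0.1).
n = (3.858 × 28 / 8.84)² = 149.33
Round up: n = 150.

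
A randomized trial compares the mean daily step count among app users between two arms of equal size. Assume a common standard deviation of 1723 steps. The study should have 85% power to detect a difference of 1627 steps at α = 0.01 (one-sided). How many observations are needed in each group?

For two equal groups, n per group = 2·((z_α + z_β)·σ/δ)².
z_α = 2.326; z_β = 1.036 (power 85%).
n = 2 × (3.362 × 1723 / 1627)² = 2 × 12.68 = 25.36
Round up: n = 26 per group.

26 per group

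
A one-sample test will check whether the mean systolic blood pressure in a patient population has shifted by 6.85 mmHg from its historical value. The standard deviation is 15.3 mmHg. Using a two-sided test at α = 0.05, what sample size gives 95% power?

n = 65

For a one-sample z-test, n = ((z_{α/2} + z_β)·σ/δ)².
z_{α/2} = 1.960 (two-sided α = 0.05); z_β = 1.645 (power 95% → β = 0.05).
n = (3.605 × 15.3 / 6.85)² = 64.84
Round up: n = 65.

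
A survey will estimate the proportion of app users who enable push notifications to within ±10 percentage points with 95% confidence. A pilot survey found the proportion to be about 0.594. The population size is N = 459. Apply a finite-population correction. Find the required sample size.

78

For a proportion with margin E = 0.1 at 95% confidence, z = 1.960.
n = p̂(1−p̂)(z/E)² = 0.594 × 0.406 × (1.960/0.1)² = 92.65 — call this n₀.
Finite-population correction with N = 459: n = n₀ / (1 + (n₀−1)/N) = 92.65 / 1.2 = 77.21
Round up: n = 78.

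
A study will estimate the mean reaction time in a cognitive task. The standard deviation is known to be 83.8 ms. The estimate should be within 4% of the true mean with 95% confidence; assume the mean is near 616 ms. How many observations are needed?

n = 45

For a mean, the margin of error is E = z·σ/√n, so n = (zσ/E)².
At 95% confidence, z = 1.960.
E = 4% of 616 = 24.64 ms.
n = (1.960 × 83.8 / 24.64)² = 44.43
Round up: n = 45.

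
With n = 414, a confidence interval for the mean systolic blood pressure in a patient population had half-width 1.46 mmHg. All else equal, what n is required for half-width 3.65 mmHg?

Margin of error scales as 1/√n, so n₂ = n₁·(E₁/E₂)².
n₂ = 414 × (1.46/3.65)² = 414 × 0.16 = 66.24
Round up: n₂ = 67.

67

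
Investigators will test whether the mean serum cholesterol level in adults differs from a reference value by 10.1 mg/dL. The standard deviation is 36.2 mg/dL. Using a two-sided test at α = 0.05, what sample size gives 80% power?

For a one-sample z-test, n = ((z_{α/2} + z_β)·σ/δ)².
z_{α/2} = 1.960 (two-sided α = 0.05); z_β = 0.842 (power 80% → β = 0.2).
n = (2.802 × 36.2 / 10.1)² = 100.86
Round up: n = 101.

101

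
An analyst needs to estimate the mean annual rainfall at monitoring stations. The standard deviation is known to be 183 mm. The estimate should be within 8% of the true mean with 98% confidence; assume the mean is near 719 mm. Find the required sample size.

55

For a mean, the margin of error is E = z·σ/√n, so n = (zσ/E)².
At 98% confidence, z = 2.326.
E = 8% of 719 = 57.52 mm.
n = (2.326 × 183 / 57.52)² = 54.76
Round up: n = 55.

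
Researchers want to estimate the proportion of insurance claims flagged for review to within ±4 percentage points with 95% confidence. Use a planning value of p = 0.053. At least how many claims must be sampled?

n = 121

For a proportion with margin E = 0.04 at 95% confidence, z = 1.960.
n = p̂(1−p̂)(z/E)² = 0.053 × 0.947 × (1.960/0.04)² = 120.51
Round up: n = 121.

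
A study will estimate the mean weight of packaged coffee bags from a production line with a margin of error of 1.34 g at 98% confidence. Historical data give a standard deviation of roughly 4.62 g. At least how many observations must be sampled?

For a mean, the margin of error is E = z·σ/√n, so n = (zσ/E)².
At 98% confidence, z = 2.326.
n = (2.326 × 4.62 / 1.34)² = 64.31
Round up: n = 65.

n = 65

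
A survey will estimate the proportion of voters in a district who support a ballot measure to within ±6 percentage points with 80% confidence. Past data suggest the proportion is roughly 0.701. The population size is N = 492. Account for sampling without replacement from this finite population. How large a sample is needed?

81

For a proportion with margin E = 0.06 at 80% confidence, z = 1.282.
n = p̂(1−p̂)(z/E)² = 0.701 × 0.299 × (1.282/0.06)² = 95.69 — call this n₀.
Finite-population correction with N = 492: n = n₀ / (1 + (n₀−1)/N) = 95.69 / 1.192 = 80.28
Round up: n = 81.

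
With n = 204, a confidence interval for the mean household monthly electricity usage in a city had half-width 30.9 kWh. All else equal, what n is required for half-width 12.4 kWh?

1267

Margin of error scales as 1/√n, so n₂ = n₁·(E₁/E₂)².
n₂ = 204 × (30.9/12.4)² = 204 × 6.21 = 1266.84
Round up: n₂ = 1267.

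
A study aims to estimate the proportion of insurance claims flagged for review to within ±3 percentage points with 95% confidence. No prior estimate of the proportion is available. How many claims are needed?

For a proportion with margin E = 0.03 at 95% confidence, z = 1.960.
With no prior estimate, use p = 0.5, which maximizes p(1−p) at 0.25.
n = 0.25 × (z/E)² = 0.25 × (1.960/0.03)² = 1067.11
Round up: n = 1068.

n = 1068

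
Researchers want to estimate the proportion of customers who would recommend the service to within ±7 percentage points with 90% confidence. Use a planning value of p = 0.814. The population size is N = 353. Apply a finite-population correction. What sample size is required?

For a proportion with margin E = 0.07 at 90% confidence, z = 1.645.
n = p̂(1−p̂)(z/E)² = 0.814 × 0.186 × (1.645/0.07)² = 83.61 — call this n₀.
Finite-population correction with N = 353: n = n₀ / (1 + (n₀−1)/N) = 83.61 / 1.234 = 67.76
Round up: n = 68.

n = 68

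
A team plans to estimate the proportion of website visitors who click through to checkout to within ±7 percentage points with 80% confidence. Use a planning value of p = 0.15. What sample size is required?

For a proportion with margin E = 0.07 at 80% confidence, z = 1.282.
n = p̂(1−p̂)(z/E)² = 0.15 × 0.85 × (1.282/0.07)² = 42.77
Round up: n = 43.

43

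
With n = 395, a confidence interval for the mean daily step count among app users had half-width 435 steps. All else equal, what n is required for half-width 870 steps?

Margin of error scales as 1/√n, so n₂ = n₁·(E₁/E₂)².
n₂ = 395 × (435/870)² = 395 × 0.25 = 98.75
Round up: n₂ = 99.

n = 99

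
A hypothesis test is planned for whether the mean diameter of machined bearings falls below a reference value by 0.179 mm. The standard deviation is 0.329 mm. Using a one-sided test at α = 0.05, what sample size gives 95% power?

n = 37

For a one-sample z-test, n = ((z_α + z_β)·σ/δ)².
z_α = 1.645 (one-sided α = 0.05); z_β = 1.645 (power 95% → β = 0.05).
n = (3.290 × 0.329 / 0.179)² = 36.57
Round up: n = 37.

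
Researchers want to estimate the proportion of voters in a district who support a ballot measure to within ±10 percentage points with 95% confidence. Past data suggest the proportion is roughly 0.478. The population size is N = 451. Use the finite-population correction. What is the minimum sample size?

80

For a proportion with margin E = 0.1 at 95% confidence, z = 1.960.
n = p̂(1−p̂)(z/E)² = 0.478 × 0.522 × (1.960/0.1)² = 95.85 — call this n₀.
Finite-population correction with N = 451: n = n₀ / (1 + (n₀−1)/N) = 95.85 / 1.21 = 79.21
Round up: n = 80.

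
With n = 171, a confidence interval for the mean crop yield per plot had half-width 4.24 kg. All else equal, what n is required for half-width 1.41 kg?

Margin of error scales as 1/√n, so n₂ = n₁·(E₁/E₂)².
n₂ = 171 × (4.24/1.41)² = 171 × 9.043 = 1546.35
Round up: n₂ = 1547.

n = 1547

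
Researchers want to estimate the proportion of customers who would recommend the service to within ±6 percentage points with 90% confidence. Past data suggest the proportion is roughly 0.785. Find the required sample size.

n = 127

For a proportion with margin E = 0.06 at 90% confidence, z = 1.645.
n = p̂(1−p̂)(z/E)² = 0.785 × 0.215 × (1.645/0.06)² = 126.86
Round up: n = 127.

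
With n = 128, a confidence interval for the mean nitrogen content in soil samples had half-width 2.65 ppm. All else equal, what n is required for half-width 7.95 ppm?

Margin of error scales as 1/√n, so n₂ = n₁·(E₁/E₂)².
n₂ = 128 × (2.65/7.95)² = 128 × 0.1111 = 14.22
Round up: n₂ = 15.

15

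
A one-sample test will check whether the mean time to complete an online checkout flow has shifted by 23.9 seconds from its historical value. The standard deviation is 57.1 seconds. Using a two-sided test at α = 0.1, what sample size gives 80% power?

For a one-sample z-test, n = ((z_{α/2} + z_β)·σ/δ)².
z_{α/2} = 1.645 (two-sided α = 0.1); z_β = 0.842 (power 80% → β = 0.2).
n = (2.487 × 57.1 / 23.9)² = 35.30
Round up: n = 36.

36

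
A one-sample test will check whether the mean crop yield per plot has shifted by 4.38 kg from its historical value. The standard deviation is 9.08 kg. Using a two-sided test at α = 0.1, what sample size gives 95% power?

For a one-sample z-test, n = ((z_{α/2} + z_β)·σ/δ)².
z_{α/2} = 1.645 (two-sided α = 0.1); z_β = 1.645 (power 95% → β = 0.05).
n = (3.290 × 9.08 / 4.38)² = 46.52
Round up: n = 47.

47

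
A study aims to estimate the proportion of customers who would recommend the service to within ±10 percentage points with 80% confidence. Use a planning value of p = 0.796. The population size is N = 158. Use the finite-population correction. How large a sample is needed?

For a proportion with margin E = 0.1 at 80% confidence, z = 1.282.
n = p̂(1−p̂)(z/E)² = 0.796 × 0.204 × (1.282/0.1)² = 26.69 — call this n₀.
Finite-population correction with N = 158: n = n₀ / (1 + (n₀−1)/N) = 26.69 / 1.163 = 22.95
Round up: n = 23.

23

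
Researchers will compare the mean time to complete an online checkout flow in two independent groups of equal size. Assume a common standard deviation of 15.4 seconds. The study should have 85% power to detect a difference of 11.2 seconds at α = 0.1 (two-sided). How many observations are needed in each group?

28 per group

For two equal groups, n per group = 2·((z_{α/2} + z_β)·σ/δ)².
z_{α/2} = 1.645; z_β = 1.036 (power 85%).
n = 2 × (2.681 × 15.4 / 11.2)² = 2 × 13.59 = 27.18
Round up: n = 28 per group.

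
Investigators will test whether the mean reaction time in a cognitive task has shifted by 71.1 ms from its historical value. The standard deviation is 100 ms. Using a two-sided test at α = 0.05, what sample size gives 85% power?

n = 18

For a one-sample z-test, n = ((z_{α/2} + z_β)·σ/δ)².
z_{α/2} = 1.960 (two-sided α = 0.05); z_β = 1.036 (power 85% → β = 0.15).
n = (2.996 × 100 / 71.1)² = 17.76
Round up: n = 18.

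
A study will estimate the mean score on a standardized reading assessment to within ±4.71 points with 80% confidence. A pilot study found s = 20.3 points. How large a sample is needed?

31

For a mean, the margin of error is E = z·σ/√n, so n = (zσ/E)².
At 80% confidence, z = 1.282.
n = (1.282 × 20.3 / 4.71)² = 30.53
Round up: n = 31.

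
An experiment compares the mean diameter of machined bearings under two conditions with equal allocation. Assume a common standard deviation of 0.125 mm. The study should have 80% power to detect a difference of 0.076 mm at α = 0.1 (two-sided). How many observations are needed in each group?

34 per group

For two equal groups, n per group = 2·((z_{α/2} + z_β)·σ/δ)².
z_{α/2} = 1.645; z_β = 0.842 (power 80%).
n = 2 × (2.487 × 0.125 / 0.076)² = 2 × 16.73 = 33.46
Round up: n = 34 per group.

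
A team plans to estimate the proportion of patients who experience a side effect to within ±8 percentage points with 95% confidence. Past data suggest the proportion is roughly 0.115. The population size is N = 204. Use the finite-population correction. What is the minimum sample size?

48

For a proportion with margin E = 0.08 at 95% confidence, z = 1.960.
n = p̂(1−p̂)(z/E)² = 0.115 × 0.885 × (1.960/0.08)² = 61.09 — call this n₀.
Finite-population correction with N = 204: n = n₀ / (1 + (n₀−1)/N) = 61.09 / 1.295 = 47.17
Round up: n = 48.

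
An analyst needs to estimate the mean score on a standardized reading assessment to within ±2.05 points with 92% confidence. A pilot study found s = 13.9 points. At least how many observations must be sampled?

For a mean, the margin of error is E = z·σ/√n, so n = (zσ/E)².
At 92% confidence, z = 1.751.
n = (1.751 × 13.9 / 2.05)² = 140.96
Round up: n = 141.

141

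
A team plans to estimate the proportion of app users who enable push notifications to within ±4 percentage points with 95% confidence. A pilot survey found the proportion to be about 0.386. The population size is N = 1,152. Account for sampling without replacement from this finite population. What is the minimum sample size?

For a proportion with margin E = 0.04 at 95% confidence, z = 1.960.
n = p̂(1−p̂)(z/E)² = 0.386 × 0.614 × (1.960/0.04)² = 569.05 — call this n₀.
Finite-population correction with N = 1,152: n = n₀ / (1 + (n₀−1)/N) = 569.05 / 1.493 = 381.15
Round up: n = 382.

382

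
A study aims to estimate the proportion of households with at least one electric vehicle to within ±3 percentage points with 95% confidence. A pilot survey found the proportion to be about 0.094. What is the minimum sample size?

364

For a proportion with margin E = 0.03 at 95% confidence, z = 1.960.
n = p̂(1−p̂)(z/E)² = 0.094 × 0.906 × (1.960/0.03)² = 363.52
Round up: n = 364.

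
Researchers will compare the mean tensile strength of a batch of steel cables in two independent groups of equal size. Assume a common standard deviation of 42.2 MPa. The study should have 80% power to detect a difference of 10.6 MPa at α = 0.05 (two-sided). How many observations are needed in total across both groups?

498 total

For two equal groups, n per group = 2·((z_{α/2} + z_β)·σ/δ)².
z_{α/2} = 1.960; z_β = 0.842 (power 80%).
n = 2 × (2.802 × 42.2 / 10.6)² = 2 × 124.44 = 248.88
Round up: n = 249 per group.
Total across both groups: 2 × 249 = 498.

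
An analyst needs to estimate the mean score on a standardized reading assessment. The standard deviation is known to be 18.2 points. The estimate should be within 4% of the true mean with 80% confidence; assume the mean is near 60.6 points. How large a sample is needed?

93

For a mean, the margin of error is E = z·σ/√n, so n = (zσ/E)².
At 80% confidence, z = 1.282.
E = 4% of 60.6 = 2.424 points.
n = (1.282 × 18.2 / 2.424)² = 92.65
Round up: n = 93.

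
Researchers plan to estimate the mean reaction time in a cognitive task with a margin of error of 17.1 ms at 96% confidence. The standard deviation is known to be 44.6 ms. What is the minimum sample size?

29

For a mean, the margin of error is E = z·σ/√n, so n = (zσ/E)².
At 96% confidence, z = 2.054.
n = (2.054 × 44.6 / 17.1)² = 28.70
Round up: n = 29.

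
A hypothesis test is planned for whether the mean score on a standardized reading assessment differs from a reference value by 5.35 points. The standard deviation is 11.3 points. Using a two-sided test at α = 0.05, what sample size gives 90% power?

47

For a one-sample z-test, n = ((z_{α/2} + z_β)·σ/δ)².
z_{α/2} = 1.960 (two-sided α = 0.05); z_β = 1.282 (power 90% → β = 0.1).
n = (3.242 × 11.3 / 5.35)² = 46.89
Round up: n = 47.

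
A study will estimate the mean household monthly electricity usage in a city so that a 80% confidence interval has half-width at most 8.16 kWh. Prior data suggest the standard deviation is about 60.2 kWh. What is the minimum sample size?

For a mean, the margin of error is E = z·σ/√n, so n = (zσ/E)².
At 80% confidence, z = 1.282.
n = (1.282 × 60.2 / 8.16)² = 89.45
Round up: n = 90.

90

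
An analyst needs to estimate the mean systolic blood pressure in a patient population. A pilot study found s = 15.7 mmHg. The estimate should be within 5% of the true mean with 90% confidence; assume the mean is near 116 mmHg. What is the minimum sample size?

For a mean, the margin of error is E = z·σ/√n, so n = (zσ/E)².
At 90% confidence, z = 1.645.
E = 5% of 116 = 5.8 mmHg.
n = (1.645 × 15.7 / 5.8)² = 19.83
Round up: n = 20.

20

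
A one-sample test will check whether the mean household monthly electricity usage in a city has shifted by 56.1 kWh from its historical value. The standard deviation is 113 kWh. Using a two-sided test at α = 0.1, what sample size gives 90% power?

n = 35

For a one-sample z-test, n = ((z_{α/2} + z_β)·σ/δ)².
z_{α/2} = 1.645 (two-sided α = 0.1); z_β = 1.282 (power 90% → β = 0.1).
n = (2.927 × 113 / 56.1)² = 34.76
Round up: n = 35.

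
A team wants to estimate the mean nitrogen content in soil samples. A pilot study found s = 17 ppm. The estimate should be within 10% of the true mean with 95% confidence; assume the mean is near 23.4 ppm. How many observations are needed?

For a mean, the margin of error is E = z·σ/√n, so n = (zσ/E)².
At 95% confidence, z = 1.960.
E = 10% of 23.4 = 2.34 ppm.
n = (1.960 × 17 / 2.34)² = 202.76
Round up: n = 203.

203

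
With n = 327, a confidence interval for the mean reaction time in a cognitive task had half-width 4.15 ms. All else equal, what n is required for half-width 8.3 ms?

82

Margin of error scales as 1/√n, so n₂ = n₁·(E₁/E₂)².
n₂ = 327 × (4.15/8.3)² = 327 × 0.25 = 81.75
Round up: n₂ = 82.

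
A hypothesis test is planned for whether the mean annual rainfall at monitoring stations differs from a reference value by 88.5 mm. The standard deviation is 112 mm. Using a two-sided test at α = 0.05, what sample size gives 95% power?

n = 21

For a one-sample z-test, n = ((z_{α/2} + z_β)·σ/δ)².
z_{α/2} = 1.960 (two-sided α = 0.05); z_β = 1.645 (power 95% → β = 0.05).
n = (3.605 × 112 / 88.5)² = 20.81
Round up: n = 21.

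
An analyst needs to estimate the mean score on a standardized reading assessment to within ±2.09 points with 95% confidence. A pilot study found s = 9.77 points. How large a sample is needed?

For a mean, the margin of error is E = z·σ/√n, so n = (zσ/E)².
At 95% confidence, z = 1.960.
n = (1.960 × 9.77 / 2.09)² = 83.95
Round up: n = 84.

84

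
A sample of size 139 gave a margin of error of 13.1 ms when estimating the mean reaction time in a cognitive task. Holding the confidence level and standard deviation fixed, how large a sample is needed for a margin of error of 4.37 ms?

1250

Margin of error scales as 1/√n, so n₂ = n₁·(E₁/E₂)².
n₂ = 139 × (13.1/4.37)² = 139 × 8.986 = 1249.05
Round up: n₂ = 1250.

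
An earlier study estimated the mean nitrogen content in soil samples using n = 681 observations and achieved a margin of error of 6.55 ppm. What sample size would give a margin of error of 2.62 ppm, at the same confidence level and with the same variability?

4257

Margin of error scales as 1/√n, so n₂ = n₁·(E₁/E₂)².
n₂ = 681 × (6.55/2.62)² = 681 × 6.25 = 4256.25
Round up: n₂ = 4257.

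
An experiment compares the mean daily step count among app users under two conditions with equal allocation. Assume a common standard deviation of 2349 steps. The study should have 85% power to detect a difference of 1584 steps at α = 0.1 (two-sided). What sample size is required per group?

For two equal groups, n per group = 2·((z_{α/2} + z_β)·σ/δ)².
z_{α/2} = 1.645; z_β = 1.036 (power 85%).
n = 2 × (2.681 × 2349 / 1584)² = 2 × 15.81 = 31.62
Round up: n = 32 per group.

32 per group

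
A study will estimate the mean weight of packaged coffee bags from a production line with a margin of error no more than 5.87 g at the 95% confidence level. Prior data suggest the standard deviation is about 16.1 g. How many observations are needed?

n = 29

For a mean, the margin of error is E = z·σ/√n, so n = (zσ/E)².
At 95% confidence, z = 1.960.
n = (1.960 × 16.1 / 5.87)² = 28.90
Round up: n = 29.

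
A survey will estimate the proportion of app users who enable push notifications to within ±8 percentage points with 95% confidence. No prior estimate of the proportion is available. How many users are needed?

For a proportion with margin E = 0.08 at 95% confidence, z = 1.960.
With no prior estimate, use p = 0.5, which maximizes p(1−p) at 0.25.
n = 0.25 × (z/E)² = 0.25 × (1.960/0.08)² = 150.06
Round up: n = 151.

n = 151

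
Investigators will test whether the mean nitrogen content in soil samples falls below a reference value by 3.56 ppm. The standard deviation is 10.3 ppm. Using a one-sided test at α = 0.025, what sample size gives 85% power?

76

For a one-sample z-test, n = ((z_α + z_β)·σ/δ)².
z_α = 1.960 (one-sided α = 0.025); z_β = 1.036 (power 85% → β = 0.15).
n = (2.996 × 10.3 / 3.56)² = 75.14
Round up: n = 76.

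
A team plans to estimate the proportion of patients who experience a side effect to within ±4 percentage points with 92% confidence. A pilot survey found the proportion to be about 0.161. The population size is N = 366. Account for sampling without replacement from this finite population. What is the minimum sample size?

For a proportion with margin E = 0.04 at 92% confidence, z = 1.751.
n = p̂(1−p̂)(z/E)² = 0.161 × 0.839 × (1.751/0.04)² = 258.85 — call this n₀.
Finite-population correction with N = 366: n = n₀ / (1 + (n₀−1)/N) = 258.85 / 1.705 = 151.82
Round up: n = 152.

152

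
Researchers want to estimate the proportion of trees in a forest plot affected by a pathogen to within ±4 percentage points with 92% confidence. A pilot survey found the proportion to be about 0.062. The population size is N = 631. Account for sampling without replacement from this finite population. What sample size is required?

For a proportion with margin E = 0.04 at 92% confidence, z = 1.751.
n = p̂(1−p̂)(z/E)² = 0.062 × 0.938 × (1.751/0.04)² = 111.44 — call this n₀.
Finite-population correction with N = 631: n = n₀ / (1 + (n₀−1)/N) = 111.44 / 1.175 = 94.84
Round up: n = 95.

95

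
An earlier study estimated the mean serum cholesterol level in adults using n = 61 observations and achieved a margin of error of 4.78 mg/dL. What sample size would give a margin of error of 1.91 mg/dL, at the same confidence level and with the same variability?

Margin of error scales as 1/√n, so n₂ = n₁·(E₁/E₂)².
n₂ = 61 × (4.78/1.91)² = 61 × 6.263 = 382.04
Round up: n₂ = 383.

383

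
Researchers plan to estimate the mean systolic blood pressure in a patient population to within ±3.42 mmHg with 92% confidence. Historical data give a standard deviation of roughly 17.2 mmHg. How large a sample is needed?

78

For a mean, the margin of error is E = z·σ/√n, so n = (zσ/E)².
At 92% confidence, z = 1.751.
n = (1.751 × 17.2 / 3.42)² = 77.55
Round up: n = 78.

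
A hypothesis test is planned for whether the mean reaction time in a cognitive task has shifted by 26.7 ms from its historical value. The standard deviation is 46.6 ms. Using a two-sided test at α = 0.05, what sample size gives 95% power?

For a one-sample z-test, n = ((z_{α/2} + z_β)·σ/δ)².
z_{α/2} = 1.960 (two-sided α = 0.05); z_β = 1.645 (power 95% → β = 0.05).
n = (3.605 × 46.6 / 26.7)² = 39.59
Round up: n = 40.

n = 40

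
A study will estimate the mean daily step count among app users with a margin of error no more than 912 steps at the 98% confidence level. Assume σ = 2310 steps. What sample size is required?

For a mean, the margin of error is E = z·σ/√n, so n = (zσ/E)².
At 98% confidence, z = 2.326.
n = (2.326 × 2310 / 912)² = 34.71
Round up: n = 35.

35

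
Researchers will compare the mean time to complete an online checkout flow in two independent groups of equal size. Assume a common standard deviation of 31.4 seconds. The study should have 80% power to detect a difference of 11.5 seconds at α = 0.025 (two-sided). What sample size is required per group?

For two equal groups, n per group = 2·((z_{α/2} + z_β)·σ/δ)².
z_{α/2} = 2.241; z_β = 0.842 (power 80%).
n = 2 × (3.083 × 31.4 / 11.5)² = 2 × 70.86 = 141.72
Round up: n = 142 per group.

142 per group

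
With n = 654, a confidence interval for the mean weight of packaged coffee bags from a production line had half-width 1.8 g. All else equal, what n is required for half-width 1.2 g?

n = 1472

Margin of error scales as 1/√n, so n₂ = n₁·(E₁/E₂)².
n₂ = 654 × (1.8/1.2)² = 654 × 2.25 = 1471.50
Round up: n₂ = 1472.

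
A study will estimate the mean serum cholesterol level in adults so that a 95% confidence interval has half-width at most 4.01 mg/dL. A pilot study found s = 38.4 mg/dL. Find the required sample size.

For a mean, the margin of error is E = z·σ/√n, so n = (zσ/E)².
At 95% confidence, z = 1.960.
n = (1.960 × 38.4 / 4.01)² = 352.28
Round up: n = 353.

353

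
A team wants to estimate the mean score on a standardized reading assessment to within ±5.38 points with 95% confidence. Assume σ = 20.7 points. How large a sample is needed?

For a mean, the margin of error is E = z·σ/√n, so n = (zσ/E)².
At 95% confidence, z = 1.960.
n = (1.960 × 20.7 / 5.38)² = 56.87
Round up: n = 57.

57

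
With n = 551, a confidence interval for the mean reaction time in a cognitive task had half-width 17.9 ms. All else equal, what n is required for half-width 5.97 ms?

Margin of error scales as 1/√n, so n₂ = n₁·(E₁/E₂)².
n₂ = 551 × (17.9/5.97)² = 551 × 8.99 = 4953.49
Round up: n₂ = 4954.

4954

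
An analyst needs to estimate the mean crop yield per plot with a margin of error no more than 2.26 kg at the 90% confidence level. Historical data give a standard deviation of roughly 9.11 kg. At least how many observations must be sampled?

For a mean, the margin of error is E = z·σ/√n, so n = (zσ/E)².
At 90% confidence, z = 1.645.
n = (1.645 × 9.11 / 2.26)² = 43.97
Round up: n = 44.

n = 44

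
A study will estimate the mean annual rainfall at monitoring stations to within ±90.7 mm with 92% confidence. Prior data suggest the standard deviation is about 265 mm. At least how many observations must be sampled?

For a mean, the margin of error is E = z·σ/√n, so n = (zσ/E)².
At 92% confidence, z = 1.751.
n = (1.751 × 265 / 90.7)² = 26.17
Round up: n = 27.

n = 27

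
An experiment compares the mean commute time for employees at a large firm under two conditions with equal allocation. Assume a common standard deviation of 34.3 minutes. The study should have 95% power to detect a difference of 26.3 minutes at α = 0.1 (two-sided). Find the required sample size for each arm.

For two equal groups, n per group = 2·((z_{α/2} + z_β)·σ/δ)².
z_{α/2} = 1.645; z_β = 1.645 (power 95%).
n = 2 × (3.290 × 34.3 / 26.3)² = 2 × 18.41 = 36.82
Round up: n = 37 per group.

37 per group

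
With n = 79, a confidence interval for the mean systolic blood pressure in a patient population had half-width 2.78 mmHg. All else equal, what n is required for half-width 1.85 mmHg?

179

Margin of error scales as 1/√n, so n₂ = n₁·(E₁/E₂)².
n₂ = 79 × (2.78/1.85)² = 79 × 2.258 = 178.38
Round up: n₂ = 179.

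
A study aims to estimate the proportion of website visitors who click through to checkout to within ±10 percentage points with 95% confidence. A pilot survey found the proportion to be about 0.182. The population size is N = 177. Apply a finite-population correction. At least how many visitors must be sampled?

44

For a proportion with margin E = 0.1 at 95% confidence, z = 1.960.
n = p̂(1−p̂)(z/E)² = 0.182 × 0.818 × (1.960/0.1)² = 57.19 — call this n₀.
Finite-population correction with N = 177: n = n₀ / (1 + (n₀−1)/N) = 57.19 / 1.317 = 43.42
Round up: n = 44.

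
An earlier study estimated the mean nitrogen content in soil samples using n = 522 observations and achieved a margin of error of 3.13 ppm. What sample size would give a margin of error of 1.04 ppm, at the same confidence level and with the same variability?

4729

Margin of error scales as 1/√n, so n₂ = n₁·(E₁/E₂)².
n₂ = 522 × (3.13/1.04)² = 522 × 9.058 = 4728.28
Round up: n₂ = 4729.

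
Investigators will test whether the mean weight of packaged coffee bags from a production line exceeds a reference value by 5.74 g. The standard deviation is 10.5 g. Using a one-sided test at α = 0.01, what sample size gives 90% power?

For a one-sample z-test, n = ((z_α + z_β)·σ/δ)².
z_α = 2.326 (one-sided α = 0.01); z_β = 1.282 (power 90% → β = 0.1).
n = (3.608 × 10.5 / 5.74)² = 43.56
Round up: n = 44.

44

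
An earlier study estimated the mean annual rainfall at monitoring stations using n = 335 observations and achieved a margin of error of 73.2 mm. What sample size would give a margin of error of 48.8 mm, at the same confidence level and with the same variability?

Margin of error scales as 1/√n, so n₂ = n₁·(E₁/E₂)².
n₂ = 335 × (73.2/48.8)² = 335 × 2.25 = 753.75
Round up: n₂ = 754.

754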